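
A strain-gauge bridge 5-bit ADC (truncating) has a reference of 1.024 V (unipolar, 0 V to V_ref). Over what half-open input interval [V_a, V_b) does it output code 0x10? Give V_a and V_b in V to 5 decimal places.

[0.51200 V, 0.54400 V)

LSB = 1.024/2^5 = 32.000 mV.
Code 0x10 = 16 decimal.
V_a = V_low + 16·LSB = 0.512 V; V_b = V_low + 17·LSB = 0.544 V.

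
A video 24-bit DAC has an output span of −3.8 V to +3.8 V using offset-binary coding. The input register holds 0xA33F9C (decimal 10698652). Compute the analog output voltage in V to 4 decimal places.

LSB = 7.6 V / 2^24 = 0.45 µV.
Code 0xA33F9C = 10698652 decimal.
V_out = (−3.8) + 10698652 × 4.52995e-07 V = 1.04644 V.

1.0464 V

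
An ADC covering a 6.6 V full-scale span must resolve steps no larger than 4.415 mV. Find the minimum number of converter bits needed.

Number of steps required ≥ 6.6 V / 4.415 mV = 1494.90.
Need 2^N ≥ 1494.90; 2^10 = 1024, 2^11 = 2048.
Minimum N = 11.

11 bits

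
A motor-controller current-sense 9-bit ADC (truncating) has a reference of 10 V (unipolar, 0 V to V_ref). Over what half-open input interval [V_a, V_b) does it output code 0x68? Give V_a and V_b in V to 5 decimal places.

LSB = 10/2^9 = 19.531 mV.
Code 0x68 = 104 decimal.
V_a = V_low + 104·LSB = 2.03125 V; V_b = V_low + 105·LSB = 2.05078 V.

[2.03125 V, 2.05078 V)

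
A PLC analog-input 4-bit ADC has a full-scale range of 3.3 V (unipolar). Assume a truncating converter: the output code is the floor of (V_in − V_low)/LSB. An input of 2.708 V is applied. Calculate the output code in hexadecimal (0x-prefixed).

code 0xD (decimal 13)

LSB = 3.3 V / 16 = 206.250 mV.
Input sits at 13.130 steps above V_low.
Floor → code 13.
In hexadecimal (0x-prefixed): 0xD.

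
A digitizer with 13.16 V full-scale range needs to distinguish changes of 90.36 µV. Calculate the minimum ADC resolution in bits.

Number of steps required ≥ 13.16 V / 90.36 µV = 145639.66.
Need 2^N ≥ 145639.66; 2^17 = 131072, 2^18 = 262144.
Minimum N = 18.

18 bits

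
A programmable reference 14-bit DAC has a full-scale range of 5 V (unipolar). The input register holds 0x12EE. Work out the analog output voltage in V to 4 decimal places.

LSB = 5 V / 2^14 = 305.18 µV.
Code 0x12EE = 4846 decimal.
V_out = 0 + 4846 × 0.000305176 V = 1.47888 V.

1.4789 V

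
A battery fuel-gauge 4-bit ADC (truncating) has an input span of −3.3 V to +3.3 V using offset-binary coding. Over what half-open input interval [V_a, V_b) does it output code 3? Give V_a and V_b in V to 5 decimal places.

LSB = 6.6/2^4 = 412.500 mV.
V_a = V_low + 3·LSB = -2.0625 V; V_b = V_low + 4·LSB = -1.65 V.

[-2.06250 V, -1.65000 V)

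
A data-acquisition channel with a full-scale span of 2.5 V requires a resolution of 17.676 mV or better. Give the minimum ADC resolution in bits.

Number of steps required ≥ 2.5 V / 17.676 mV = 141.43.
Need 2^N ≥ 141.43; 2^7 = 128, 2^8 = 256.
Minimum N = 8.

8 bits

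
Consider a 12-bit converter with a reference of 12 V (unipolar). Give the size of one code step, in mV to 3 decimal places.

Full-scale span = 12 V.
LSB = 12 / 2^12 = 12 / 4096 = 0.00292969 V = 2.930 mV.

2.930 mV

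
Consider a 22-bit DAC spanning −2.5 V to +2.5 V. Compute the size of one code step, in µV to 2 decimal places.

Full-scale span = 5 V.
LSB = 5 / 2^22 = 5 / 4194304 = 1.19209e-06 V = 1.19 µV.

1.19 µV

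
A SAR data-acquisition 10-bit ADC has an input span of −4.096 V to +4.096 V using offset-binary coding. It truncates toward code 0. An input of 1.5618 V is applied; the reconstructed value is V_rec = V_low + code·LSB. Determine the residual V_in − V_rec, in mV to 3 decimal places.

Step size: 8.192 V ÷ 2^10 = 8.000 mV.
(V_in − V_low)/LSB = (1.5618 − (−4.096))/0.008 = 707.2250 → code 707 (floor).
V_rec = (−4.096) + 707·0.008 = 1.56 V.
V_in − V_rec = 0.0018 V = 1.800 mV.

1.800 mV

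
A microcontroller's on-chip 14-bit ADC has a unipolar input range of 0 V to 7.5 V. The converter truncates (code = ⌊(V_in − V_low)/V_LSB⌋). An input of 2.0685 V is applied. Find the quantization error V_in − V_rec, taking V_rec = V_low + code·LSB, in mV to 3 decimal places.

LSB = 7.5/2^14 = 457.76 µV.
Scaled input = 4518.7072 LSBs, so code = 4518.
V_rec = 0 + 4518·0.000457764 = 2.0681763 V.
Difference: 0.00032373 V → 0.324 mV.

0.324 mV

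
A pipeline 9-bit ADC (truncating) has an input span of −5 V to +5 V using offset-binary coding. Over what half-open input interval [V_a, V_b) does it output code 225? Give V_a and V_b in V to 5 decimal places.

LSB = 10/2^9 = 19.531 mV.
V_a = V_low + 225·LSB = -0.605469 V; V_b = V_low + 226·LSB = -0.585938 V.

[-0.60547 V, -0.58594 V)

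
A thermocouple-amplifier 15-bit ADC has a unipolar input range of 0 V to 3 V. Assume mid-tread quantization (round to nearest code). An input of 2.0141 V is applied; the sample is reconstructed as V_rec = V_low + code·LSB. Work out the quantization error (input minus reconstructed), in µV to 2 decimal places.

31.40 µV

LSB = 3/2^15 = 91.55 µV.
Scaled input = 21999.3429 LSBs, so code = 21999.
Code 21999 maps back to 0 + 21999×9.15527e-05 V = 2.0140686 V.
Difference: 3.13965e-05 V → 31.40 µV.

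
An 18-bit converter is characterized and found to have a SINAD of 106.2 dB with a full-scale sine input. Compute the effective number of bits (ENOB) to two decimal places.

17.35 bits

ENOB = (SINAD − 1.76) / 6.02 = (106.2 − 1.76)/6.02 = 17.349.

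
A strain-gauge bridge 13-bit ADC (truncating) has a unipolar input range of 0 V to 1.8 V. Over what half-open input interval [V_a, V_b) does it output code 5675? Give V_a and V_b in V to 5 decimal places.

LSB = 1.8/2^13 = 219.73 µV.
V_a = V_low + 5675·LSB = 1.24695 V; V_b = V_low + 5676·LSB = 1.24717 V.

[1.24695 V, 1.24717 V)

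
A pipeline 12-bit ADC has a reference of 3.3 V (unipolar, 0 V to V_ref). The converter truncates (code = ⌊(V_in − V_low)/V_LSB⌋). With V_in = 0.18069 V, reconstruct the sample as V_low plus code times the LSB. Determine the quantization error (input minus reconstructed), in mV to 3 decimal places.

0.221 mV

LSB = 3.3/2^12 = 0.806 mV.
(V_in − V_low)/LSB = (0.18069 − 0)/0.000805664 = 224.2746 → code 224 (floor).
Code 224 maps back to 0 + 224×0.000805664 V = 0.18046875 V.
Error = 0.18069 − 0.18046875 = 0.00022125 V = 0.221 mV.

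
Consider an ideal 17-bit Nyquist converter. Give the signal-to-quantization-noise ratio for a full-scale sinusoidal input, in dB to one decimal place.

SNR ≈ 6.02·N + 1.76 dB = 6.02·17 + 1.76 = 104.10 dB.

104.1 dB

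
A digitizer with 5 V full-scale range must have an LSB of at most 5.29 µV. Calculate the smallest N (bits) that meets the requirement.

20 bits

Number of steps required ≥ 5 V / 5.29 µV = 945179.58.
Need 2^N ≥ 945179.58; 2^19 = 524288, 2^20 = 1048576.
Minimum N = 20.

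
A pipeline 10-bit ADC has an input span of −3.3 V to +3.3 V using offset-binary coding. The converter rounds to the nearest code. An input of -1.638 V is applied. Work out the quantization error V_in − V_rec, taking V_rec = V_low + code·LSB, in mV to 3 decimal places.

Step size: 6.6 V ÷ 2^10 = 6.445 mV.
(V_in − V_low)/LSB = (-1.638 − (−3.3))/0.00644531 = 257.8618 → code 258 (round).
V_rec = (−3.3) + 258·0.00644531 = -1.6371094 V.
V_in − V_rec = -0.000890625 V = -0.891 mV.

-0.891 mV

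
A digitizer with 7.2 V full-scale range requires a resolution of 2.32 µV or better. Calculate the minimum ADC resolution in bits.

22 bits

Number of steps required ≥ 7.2 V / 2.32 µV = 3103448.28.
Need 2^N ≥ 3103448.28; 2^21 = 2097152, 2^22 = 4194304.
Minimum N = 22.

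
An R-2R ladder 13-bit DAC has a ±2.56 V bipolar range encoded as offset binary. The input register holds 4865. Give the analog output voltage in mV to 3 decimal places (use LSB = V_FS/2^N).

LSB = 5.12 V / 2^13 = 0.625 mV.
V_out = (−2.56) + 4865 × 0.000625 V = 0.480625 V.
= 480.625 mV.

480.625 mV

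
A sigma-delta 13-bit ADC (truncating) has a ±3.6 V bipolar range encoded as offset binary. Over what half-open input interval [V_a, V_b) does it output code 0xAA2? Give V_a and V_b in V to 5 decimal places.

LSB = 7.2/2^13 = 0.879 mV.
Code 0xAA2 = 2722 decimal.
V_a = V_low + 2722·LSB = -1.20762 V; V_b = V_low + 2723·LSB = -1.20674 V.

[-1.20762 V, -1.20674 V)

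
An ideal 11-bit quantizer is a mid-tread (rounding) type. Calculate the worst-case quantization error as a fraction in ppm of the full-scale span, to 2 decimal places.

Rounding → worst-case error = ½ LSB = V_FS/2^12, so 1e+06/4096 = 244.141 ppm of full scale.

244.14 ppm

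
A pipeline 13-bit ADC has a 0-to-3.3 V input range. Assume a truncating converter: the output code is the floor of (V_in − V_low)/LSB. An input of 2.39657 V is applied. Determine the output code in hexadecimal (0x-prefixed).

code 0x173D (decimal 5949)

LSB = 3.3 V / 8192 = 402.83 µV.
(2.39657 − 0) / 0.000402832 = 5949.303 LSBs.
⌊·⌋(5949.303) = 5949.
In hexadecimal (0x-prefixed): 0x173D.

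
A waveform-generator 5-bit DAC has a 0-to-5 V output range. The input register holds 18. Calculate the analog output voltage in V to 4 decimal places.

2.8125 V

LSB = 5 V / 2^5 = 156.250 mV.
V_out = 0 + 18 × 0.15625 V = 2.8125 V.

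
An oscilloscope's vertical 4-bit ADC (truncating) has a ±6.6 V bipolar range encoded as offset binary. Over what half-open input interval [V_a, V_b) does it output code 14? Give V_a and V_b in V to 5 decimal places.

LSB = 13.2/2^4 = 0.8250 V.
V_a = V_low + 14·LSB = 4.95 V; V_b = V_low + 15·LSB = 5.775 V.

[4.95000 V, 5.77500 V)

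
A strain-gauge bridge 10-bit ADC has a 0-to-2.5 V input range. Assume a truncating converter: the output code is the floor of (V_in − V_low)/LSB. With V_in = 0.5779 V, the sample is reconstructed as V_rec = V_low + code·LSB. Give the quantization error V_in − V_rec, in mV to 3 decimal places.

Step size: 2.5 V ÷ 2^10 = 2.441 mV.
(0.5779 − 0)/0.00244141 = 236.7078; ⌊·⌋ gives code 236.
V_rec = 0 + 236·0.00244141 = 0.57617188 V.
V_in − V_rec = 0.00172813 V = 1.728 mV.

1.728 mV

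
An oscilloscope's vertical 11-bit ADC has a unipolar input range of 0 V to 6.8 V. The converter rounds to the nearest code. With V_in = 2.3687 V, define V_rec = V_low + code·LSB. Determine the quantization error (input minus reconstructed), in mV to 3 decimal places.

LSB = 6.8/2^11 = 3.320 mV.
(2.3687 − 0)/0.00332031 = 713.3967; round gives code 713.
V_rec = 0 + 713·0.00332031 = 2.3673828 V.
V_in − V_rec = 0.00131719 V = 1.317 mV.

1.317 mV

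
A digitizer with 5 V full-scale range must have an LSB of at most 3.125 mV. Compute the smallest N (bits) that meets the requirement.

11 bits

Number of steps required ≥ 5 V / 3.125 mV = 1600.00.
Need 2^N ≥ 1600.00; 2^10 = 1024, 2^11 = 2048.
Minimum N = 11.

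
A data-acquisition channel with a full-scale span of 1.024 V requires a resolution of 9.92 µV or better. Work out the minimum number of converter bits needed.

17 bits

Number of steps required ≥ 1.024 V / 9.92 µV = 103225.81.
Need 2^N ≥ 103225.81; 2^16 = 65536, 2^17 = 131072.
Minimum N = 17.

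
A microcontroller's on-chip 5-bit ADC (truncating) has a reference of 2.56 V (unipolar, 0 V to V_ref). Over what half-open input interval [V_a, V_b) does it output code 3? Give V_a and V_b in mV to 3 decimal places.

[240.000 mV, 320.000 mV)

LSB = 2.56/2^5 = 80.000 mV.
V_a = V_low + 3·LSB = 0.24 V; V_b = V_low + 4·LSB = 0.32 V.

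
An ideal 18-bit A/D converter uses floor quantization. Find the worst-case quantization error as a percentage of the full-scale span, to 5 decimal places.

Truncating → worst-case error = 1 LSB = V_FS/2^18, so 100/262144 = 0.00038147 % of full scale.

0.00038 %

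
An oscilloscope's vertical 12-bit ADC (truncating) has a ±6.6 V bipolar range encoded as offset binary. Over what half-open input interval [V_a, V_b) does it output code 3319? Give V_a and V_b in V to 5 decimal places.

LSB = 13.2/2^12 = 3.223 mV.
V_a = V_low + 3319·LSB = 4.096 V; V_b = V_low + 3320·LSB = 4.09922 V.

[4.09600 V, 4.09922 V)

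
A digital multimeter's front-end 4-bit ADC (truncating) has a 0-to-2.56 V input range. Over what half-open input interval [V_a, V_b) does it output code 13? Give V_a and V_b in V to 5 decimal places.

LSB = 2.56/2^4 = 160.000 mV.
V_a = V_low + 13·LSB = 2.08 V; V_b = V_low + 14·LSB = 2.24 V.

[2.08000 V, 2.24000 V)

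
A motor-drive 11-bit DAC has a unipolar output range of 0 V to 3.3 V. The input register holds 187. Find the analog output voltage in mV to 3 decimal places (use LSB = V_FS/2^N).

301.318 mV

LSB = 3.3 V / 2^11 = 1.611 mV.
V_out = 0 + 187 × 0.00161133 V = 0.301318 V.
= 301.318 mV.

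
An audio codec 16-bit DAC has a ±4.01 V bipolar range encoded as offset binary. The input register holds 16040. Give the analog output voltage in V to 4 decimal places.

-2.0471 V

LSB = 8.02 V / 2^16 = 122.38 µV.
V_out = (−4.01) + 16040 × 0.000122375 V = -2.0471 V.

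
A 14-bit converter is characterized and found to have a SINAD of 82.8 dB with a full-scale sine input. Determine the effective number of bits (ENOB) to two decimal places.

13.46 bits

ENOB = (SINAD − 1.76) / 6.02 = (82.8 − 1.76)/6.02 = 13.462.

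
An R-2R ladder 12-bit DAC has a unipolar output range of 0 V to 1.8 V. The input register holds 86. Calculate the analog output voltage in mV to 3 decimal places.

37.793 mV

LSB = 1.8 V / 2^12 = 439.45 µV.
V_out = 0 + 86 × 0.000439453 V = 0.037793 V.
= 37.793 mV.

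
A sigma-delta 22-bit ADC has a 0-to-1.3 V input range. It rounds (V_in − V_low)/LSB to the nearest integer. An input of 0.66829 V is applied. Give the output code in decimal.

Full-scale span = 1.3 V; LSB = 1.3/2^22 = 0.31 µV.
Input sits at 2156162.631 steps above V_low.
round(2156162.631) = 2156163.

code 2156163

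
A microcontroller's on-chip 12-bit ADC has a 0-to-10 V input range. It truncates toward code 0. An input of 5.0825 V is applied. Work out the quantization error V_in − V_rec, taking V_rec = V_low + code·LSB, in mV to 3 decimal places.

One LSB is 10 V / 4096 = 2.441 mV.
Scaled input = 2081.7920 LSBs, so code = 2081.
Code 2081 maps back to 0 + 2081×0.00244141 V = 5.0805664 V.
V_in − V_rec = 0.00193359 V = 1.934 mV.

1.934 mV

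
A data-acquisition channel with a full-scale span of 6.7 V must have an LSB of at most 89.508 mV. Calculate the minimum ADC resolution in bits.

Number of steps required ≥ 6.7 V / 89.508 mV = 74.85.
Need 2^N ≥ 74.85; 2^6 = 64, 2^7 = 128.
Minimum N = 7.

7 bits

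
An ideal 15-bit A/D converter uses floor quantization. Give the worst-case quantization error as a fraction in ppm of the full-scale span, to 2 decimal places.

Truncating → worst-case error = 1 LSB = V_FS/2^15, so 1e+06/32768 = 30.5176 ppm of full scale.

30.52 ppm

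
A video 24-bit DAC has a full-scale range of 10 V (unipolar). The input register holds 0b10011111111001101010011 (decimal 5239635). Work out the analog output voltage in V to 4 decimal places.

LSB = 10 V / 2^24 = 0.60 µV.
Code 0b10011111111001101010011 = 5239635 decimal.
V_out = 0 + 5239635 × 5.96046e-07 V = 3.12307 V.

3.1231 V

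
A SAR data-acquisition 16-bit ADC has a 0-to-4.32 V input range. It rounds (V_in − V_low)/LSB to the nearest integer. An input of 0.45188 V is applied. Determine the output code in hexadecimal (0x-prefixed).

LSB = 4.32 V / 65536 = 65.92 µV.
(V_in − V_low)/LSB = (0.45188 − 0) / 6.5918e-05 = 6855.187.
round(6855.187) = 6855.
In hexadecimal (0x-prefixed): 0x1AC7.

code 0x1AC7 (decimal 6855)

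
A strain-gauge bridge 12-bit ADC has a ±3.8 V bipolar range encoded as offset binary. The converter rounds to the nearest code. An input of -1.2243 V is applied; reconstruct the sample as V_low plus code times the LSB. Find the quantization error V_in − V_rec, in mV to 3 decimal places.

0.309 mV

Step size: 7.6 V ÷ 2^12 = 1.855 mV.
(V_in − V_low)/LSB = (-1.2243 − (−3.8))/0.00185547 = 1388.1667 → code 1388 (round).
V_rec = (−3.8) + 1388·0.00185547 = -1.2246094 V.
Difference: 0.000309375 V → 0.309 mV.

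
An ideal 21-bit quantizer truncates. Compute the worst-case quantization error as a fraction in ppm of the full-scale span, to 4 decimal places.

0.4768 ppm

Truncating → worst-case error = 1 LSB = V_FS/2^21, so 1e+06/2097152 = 0.476837 ppm of full scale.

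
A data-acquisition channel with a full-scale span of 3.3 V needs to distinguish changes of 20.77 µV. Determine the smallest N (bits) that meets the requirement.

18 bits

Number of steps required ≥ 3.3 V / 20.77 µV = 158883.00.
Need 2^N ≥ 158883.00; 2^17 = 131072, 2^18 = 262144.
Minimum N = 18.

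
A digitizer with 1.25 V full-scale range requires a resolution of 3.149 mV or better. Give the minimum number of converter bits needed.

Number of steps required ≥ 1.25 V / 3.149 mV = 396.95.
Need 2^N ≥ 396.95; 2^8 = 256, 2^9 = 512.
Minimum N = 9.

9 bits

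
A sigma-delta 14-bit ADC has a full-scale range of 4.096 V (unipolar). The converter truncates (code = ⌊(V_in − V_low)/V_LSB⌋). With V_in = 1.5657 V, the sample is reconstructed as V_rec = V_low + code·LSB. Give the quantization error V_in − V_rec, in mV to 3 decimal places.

0.200 mV

LSB = 4.096/2^14 = 250.00 µV.
Scaled input = 6262.8000 LSBs, so code = 6262.
Code 6262 maps back to 0 + 6262×0.00025 V = 1.5655 V.
V_in − V_rec = 0.0002 V = 0.200 mV.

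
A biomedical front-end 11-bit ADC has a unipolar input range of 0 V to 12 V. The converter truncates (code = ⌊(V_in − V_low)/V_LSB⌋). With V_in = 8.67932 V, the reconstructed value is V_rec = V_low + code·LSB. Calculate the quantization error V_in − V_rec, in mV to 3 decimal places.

One LSB is 12 V / 2048 = 5.859 mV.
(8.67932 − 0)/0.00585938 = 1481.2706; ⌊·⌋ gives code 1481.
Reconstructed: 8.6777344 V.
Difference: 0.00158563 V → 1.586 mV.

1.586 mV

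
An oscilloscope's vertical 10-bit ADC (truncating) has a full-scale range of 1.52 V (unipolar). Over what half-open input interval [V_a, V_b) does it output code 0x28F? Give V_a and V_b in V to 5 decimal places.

[0.97227 V, 0.97375 V)

LSB = 1.52/2^10 = 1.484 mV.
Code 0x28F = 655 decimal.
V_a = V_low + 655·LSB = 0.972266 V; V_b = V_low + 656·LSB = 0.97375 V.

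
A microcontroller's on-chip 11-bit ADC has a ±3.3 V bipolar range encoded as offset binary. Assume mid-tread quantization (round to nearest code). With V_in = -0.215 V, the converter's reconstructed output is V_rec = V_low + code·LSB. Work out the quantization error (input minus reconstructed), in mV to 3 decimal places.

LSB = 6.6/2^11 = 3.223 mV.
(-0.215 − (−3.3))/0.00322266 = 957.2848; round gives code 957.
Code 957 maps back to (−3.3) + 957×0.00322266 V = -0.21591797 V.
Difference: 0.000917969 V → 0.918 mV.

0.918 mV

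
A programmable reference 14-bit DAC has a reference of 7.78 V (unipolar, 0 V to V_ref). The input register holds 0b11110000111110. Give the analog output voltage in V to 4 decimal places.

LSB = 7.78 V / 2^14 = 474.85 µV.
Code 0b11110000111110 = 15422 decimal.
V_out = 0 + 15422 × 0.000474854 V = 7.32319 V.

7.3232 V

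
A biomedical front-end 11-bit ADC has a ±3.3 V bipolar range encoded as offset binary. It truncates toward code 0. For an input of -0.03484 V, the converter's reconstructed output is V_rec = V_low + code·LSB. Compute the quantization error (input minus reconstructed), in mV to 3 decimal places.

LSB = 6.6/2^11 = 3.223 mV.
(V_in − V_low)/LSB = (-0.03484 − (−3.3))/0.00322266 = 1013.1890 → code 1013 (floor).
V_rec = (−3.3) + 1013·0.00322266 = -0.035449219 V.
V_in − V_rec = 0.000609219 V = 0.609 mV.

0.609 mV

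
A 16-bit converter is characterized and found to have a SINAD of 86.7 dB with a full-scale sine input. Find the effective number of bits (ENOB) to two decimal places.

14.11 bits

ENOB = (SINAD − 1.76) / 6.02 = (86.7 − 1.76)/6.02 = 14.110.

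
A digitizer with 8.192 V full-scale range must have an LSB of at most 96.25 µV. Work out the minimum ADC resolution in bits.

Number of steps required ≥ 8.192 V / 96.25 µV = 85111.69.
Need 2^N ≥ 85111.69; 2^16 = 65536, 2^17 = 131072.
Minimum N = 17.

17 bits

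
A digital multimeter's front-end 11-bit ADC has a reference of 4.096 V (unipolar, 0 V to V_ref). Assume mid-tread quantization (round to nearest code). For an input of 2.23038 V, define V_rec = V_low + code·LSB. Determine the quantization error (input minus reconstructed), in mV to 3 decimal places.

One LSB is 4.096 V / 2048 = 2.000 mV.
Scaled input = 1115.1900 LSBs, so code = 1115.
Reconstructed: 2.23 V.
Difference: 0.00038 V → 0.380 mV.

0.380 mV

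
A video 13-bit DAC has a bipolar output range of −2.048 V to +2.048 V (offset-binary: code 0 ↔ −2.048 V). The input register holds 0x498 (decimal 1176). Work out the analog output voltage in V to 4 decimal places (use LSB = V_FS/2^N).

-1.4600 V

LSB = 4.096 V / 2^13 = 0.500 mV.
Code 0x498 = 1176 decimal.
V_out = (−2.048) + 1176 × 0.0005 V = -1.46 V.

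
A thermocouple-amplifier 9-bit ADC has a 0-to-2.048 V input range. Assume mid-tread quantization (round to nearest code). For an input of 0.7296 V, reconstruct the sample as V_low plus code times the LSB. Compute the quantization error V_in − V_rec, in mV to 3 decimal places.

LSB = 2.048/2^9 = 4.000 mV.
(0.7296 − 0)/0.004 = 182.4000; round gives code 182.
Code 182 maps back to 0 + 182×0.004 V = 0.728 V.
V_in − V_rec = 0.0016 V = 1.600 mV.

1.600 mV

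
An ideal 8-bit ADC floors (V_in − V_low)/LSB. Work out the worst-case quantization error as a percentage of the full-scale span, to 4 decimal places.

Truncating → worst-case error = 1 LSB = V_FS/2^8, so 100/256 = 0.390625 % of full scale.

0.3906 %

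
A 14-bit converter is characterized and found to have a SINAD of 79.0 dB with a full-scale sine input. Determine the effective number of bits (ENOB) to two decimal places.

ENOB = (SINAD − 1.76) / 6.02 = (79.0 − 1.76)/6.02 = 12.831.

12.83 bits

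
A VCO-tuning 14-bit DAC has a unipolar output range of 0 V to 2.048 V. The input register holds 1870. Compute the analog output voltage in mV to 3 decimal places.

233.750 mV

LSB = 2.048 V / 2^14 = 125.00 µV.
V_out = 0 + 1870 × 0.000125 V = 0.23375 V.
= 233.750 mV.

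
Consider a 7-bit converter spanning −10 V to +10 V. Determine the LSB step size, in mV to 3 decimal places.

Full-scale span = 20 V.
LSB = 20 / 2^7 = 20 / 128 = 0.15625 V = 156.250 mV.

156.250 mV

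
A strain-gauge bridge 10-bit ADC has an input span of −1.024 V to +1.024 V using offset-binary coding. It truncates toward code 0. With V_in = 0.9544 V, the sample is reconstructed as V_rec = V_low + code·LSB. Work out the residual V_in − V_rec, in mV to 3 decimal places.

0.400 mV

Step size: 2.048 V ÷ 2^10 = 2.000 mV.
Scaled input = 989.2000 LSBs, so code = 989.
Code 989 maps back to (−1.024) + 989×0.002 V = 0.954 V.
Difference: 0.0004 V → 0.400 mV.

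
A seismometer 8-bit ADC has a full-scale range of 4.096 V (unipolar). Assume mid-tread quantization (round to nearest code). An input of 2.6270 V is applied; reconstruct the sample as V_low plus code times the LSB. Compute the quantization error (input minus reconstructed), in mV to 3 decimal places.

Step size: 4.096 V ÷ 2^8 = 16.000 mV.
(V_in − V_low)/LSB = (2.6270 − 0)/0.016 = 164.1875 → code 164 (round).
Reconstructed: 2.624 V.
Difference: 0.003 V → 3.000 mV.

3.000 mV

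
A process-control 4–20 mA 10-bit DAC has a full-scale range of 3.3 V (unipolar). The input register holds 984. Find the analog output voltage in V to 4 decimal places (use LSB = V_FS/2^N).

3.1711 V

LSB = 3.3 V / 2^10 = 3.223 mV.
V_out = 0 + 984 × 0.00322266 V = 3.17109 V.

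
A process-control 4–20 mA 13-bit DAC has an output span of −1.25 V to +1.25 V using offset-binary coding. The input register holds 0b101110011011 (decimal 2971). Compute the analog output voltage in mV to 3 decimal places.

-343.323 mV

LSB = 2.5 V / 2^13 = 305.18 µV.
Code 0b101110011011 = 2971 decimal.
V_out = (−1.25) + 2971 × 0.000305176 V = -0.343323 V.
= -343.323 mV.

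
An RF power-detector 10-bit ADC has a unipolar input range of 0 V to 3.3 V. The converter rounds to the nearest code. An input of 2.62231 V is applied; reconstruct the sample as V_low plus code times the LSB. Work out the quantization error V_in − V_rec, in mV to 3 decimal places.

-0.932 mV

LSB = 3.3/2^10 = 3.223 mV.
Scaled input = 813.7107 LSBs, so code = 814.
Reconstructed: 2.6232422 V.
Error = 2.62231 − 2.6232422 = -0.000932187 V = -0.932 mV.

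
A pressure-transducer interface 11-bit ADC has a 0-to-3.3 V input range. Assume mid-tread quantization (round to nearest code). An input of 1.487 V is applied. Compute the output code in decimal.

With 2048 levels over 3.3 V, one step is 1.611 mV.
(V_in − V_low)/LSB = (1.487 − 0) / 0.00161133 = 922.841.
round(922.841) = 923.

code 923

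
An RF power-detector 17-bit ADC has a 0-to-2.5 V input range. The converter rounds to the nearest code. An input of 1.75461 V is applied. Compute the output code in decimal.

Full-scale span = 2.5 V; LSB = 2.5/2^17 = 19.07 µV.
(1.75461 − 0) / 1.90735e-05 = 91992.097 LSBs.
round(91992.097) = 91992.

code 91992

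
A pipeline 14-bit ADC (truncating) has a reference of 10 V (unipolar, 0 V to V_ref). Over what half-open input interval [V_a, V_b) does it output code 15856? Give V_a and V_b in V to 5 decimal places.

LSB = 10/2^14 = 0.610 mV.
V_a = V_low + 15856·LSB = 9.67773 V; V_b = V_low + 15857·LSB = 9.67834 V.

[9.67773 V, 9.67834 V)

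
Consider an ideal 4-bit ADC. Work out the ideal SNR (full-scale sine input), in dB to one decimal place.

SNR ≈ 6.02·N + 1.76 dB = 6.02·4 + 1.76 = 25.84 dB.

25.8 dB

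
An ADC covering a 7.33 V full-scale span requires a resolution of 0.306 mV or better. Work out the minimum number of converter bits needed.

Number of steps required ≥ 7.33 V / 0.306 mV = 23954.25.
Need 2^N ≥ 23954.25; 2^14 = 16384, 2^15 = 32768.
Minimum N = 15.

15 bits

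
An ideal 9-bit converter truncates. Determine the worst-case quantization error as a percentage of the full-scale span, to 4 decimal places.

0.1953 %

Truncating → worst-case error = 1 LSB = V_FS/2^9, so 100/512 = 0.195312 % of full scale.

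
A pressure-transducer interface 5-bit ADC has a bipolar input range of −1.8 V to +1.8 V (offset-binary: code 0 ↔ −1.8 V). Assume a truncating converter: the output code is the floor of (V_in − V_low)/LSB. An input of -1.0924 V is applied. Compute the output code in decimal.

code 6

With 32 levels over 3.6 V, one step is 112.500 mV.
(V_in − V_low)/LSB = (-1.0924 − (−1.8)) / 0.1125 = 6.290.
Floor → code 6.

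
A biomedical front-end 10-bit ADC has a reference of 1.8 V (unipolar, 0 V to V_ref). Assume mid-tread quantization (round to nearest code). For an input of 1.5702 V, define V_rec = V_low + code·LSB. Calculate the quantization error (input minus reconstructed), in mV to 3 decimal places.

0.473 mV

Step size: 1.8 V ÷ 2^10 = 1.758 mV.
(V_in − V_low)/LSB = (1.5702 − 0)/0.00175781 = 893.2693 → code 893 (round).
Code 893 maps back to 0 + 893×0.00175781 V = 1.5697266 V.
V_in − V_rec = 0.000473438 V = 0.473 mV.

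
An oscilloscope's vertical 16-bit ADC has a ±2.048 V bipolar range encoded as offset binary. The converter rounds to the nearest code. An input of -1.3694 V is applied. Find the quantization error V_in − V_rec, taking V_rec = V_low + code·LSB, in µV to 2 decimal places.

LSB = 4.096/2^16 = 62.50 µV.
Scaled input = 10857.6000 LSBs, so code = 10858.
Reconstructed: -1.369375 V.
Error = -1.3694 − (−1.369375) = -2.5e-05 V = -25.00 µV.

-25.00 µV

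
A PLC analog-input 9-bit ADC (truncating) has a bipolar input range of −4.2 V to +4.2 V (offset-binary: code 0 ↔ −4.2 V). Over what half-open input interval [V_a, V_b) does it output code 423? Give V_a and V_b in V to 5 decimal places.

[2.73984 V, 2.75625 V)

LSB = 8.4/2^9 = 16.406 mV.
V_a = V_low + 423·LSB = 2.73984 V; V_b = V_low + 424·LSB = 2.75625 V.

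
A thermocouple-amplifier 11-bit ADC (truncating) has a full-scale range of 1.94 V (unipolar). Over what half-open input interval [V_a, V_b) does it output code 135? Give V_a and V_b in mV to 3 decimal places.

LSB = 1.94/2^11 = 0.947 mV.
V_a = V_low + 135·LSB = 0.127881 V; V_b = V_low + 136·LSB = 0.128828 V.

[127.881 mV, 128.828 mV)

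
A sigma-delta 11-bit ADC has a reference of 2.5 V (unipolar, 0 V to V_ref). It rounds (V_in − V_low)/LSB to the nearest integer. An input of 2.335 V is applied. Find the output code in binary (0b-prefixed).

LSB = 2.5 V / 2048 = 1.221 mV.
(V_in − V_low)/LSB = (2.335 − 0) / 0.0012207 = 1912.832.
round(1912.832) = 1913.
In binary (0b-prefixed): 0b11101111001.

code 0b11101111001 (decimal 1913)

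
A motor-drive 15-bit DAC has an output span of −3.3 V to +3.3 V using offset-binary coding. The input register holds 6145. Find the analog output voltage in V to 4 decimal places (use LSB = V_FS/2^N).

LSB = 6.6 V / 2^15 = 201.42 µV.
V_out = (−3.3) + 6145 × 0.000201416 V = -2.0623 V.

-2.0623 V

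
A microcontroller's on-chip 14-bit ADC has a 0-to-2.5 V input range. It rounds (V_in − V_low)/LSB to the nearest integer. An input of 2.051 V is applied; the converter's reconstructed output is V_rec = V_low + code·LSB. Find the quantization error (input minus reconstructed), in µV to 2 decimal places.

66.16 µV

LSB = 2.5/2^14 = 152.59 µV.
(V_in − V_low)/LSB = (2.051 − 0)/0.000152588 = 13441.4336 → code 13441 (round).
Code 13441 maps back to 0 + 13441×0.000152588 V = 2.0509338 V.
Error = 2.051 − 2.0509338 = 6.61621e-05 V = 66.16 µV.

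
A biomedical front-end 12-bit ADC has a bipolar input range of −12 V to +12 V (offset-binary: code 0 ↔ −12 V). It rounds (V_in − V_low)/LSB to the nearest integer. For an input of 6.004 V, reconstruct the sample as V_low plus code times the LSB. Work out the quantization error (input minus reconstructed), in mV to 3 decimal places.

Step size: 24 V ÷ 2^12 = 5.859 mV.
(6.004 − (−12))/0.00585938 = 3072.6827; round gives code 3073.
Reconstructed: 6.0058594 V.
Error = 6.004 − 6.0058594 = -0.00185937 V = -1.859 mV.

-1.859 mV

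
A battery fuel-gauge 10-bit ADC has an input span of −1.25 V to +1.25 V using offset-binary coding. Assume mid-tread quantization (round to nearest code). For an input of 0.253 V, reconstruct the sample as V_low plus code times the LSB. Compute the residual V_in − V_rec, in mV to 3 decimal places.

-0.906 mV

One LSB is 2.5 V / 1024 = 2.441 mV.
Scaled input = 615.6288 LSBs, so code = 616.
Code 616 maps back to (−1.25) + 616×0.00244141 V = 0.25390625 V.
Difference: -0.00090625 V → -0.906 mV.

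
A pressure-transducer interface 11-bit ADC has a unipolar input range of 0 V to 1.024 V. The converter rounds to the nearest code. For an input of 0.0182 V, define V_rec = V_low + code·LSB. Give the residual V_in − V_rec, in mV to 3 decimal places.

One LSB is 1.024 V / 2048 = 0.500 mV.
(0.0182 − 0)/0.0005 = 36.4000; round gives code 36.
Reconstructed: 0.018 V.
V_in − V_rec = 0.0002 V = 0.200 mV.

0.200 mV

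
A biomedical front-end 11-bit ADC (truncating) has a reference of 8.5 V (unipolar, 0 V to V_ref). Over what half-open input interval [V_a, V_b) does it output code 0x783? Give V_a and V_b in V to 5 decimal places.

[7.98120 V, 7.98535 V)

LSB = 8.5/2^11 = 4.150 mV.
Code 0x783 = 1923 decimal.
V_a = V_low + 1923·LSB = 7.9812 V; V_b = V_low + 1924·LSB = 7.98535 V.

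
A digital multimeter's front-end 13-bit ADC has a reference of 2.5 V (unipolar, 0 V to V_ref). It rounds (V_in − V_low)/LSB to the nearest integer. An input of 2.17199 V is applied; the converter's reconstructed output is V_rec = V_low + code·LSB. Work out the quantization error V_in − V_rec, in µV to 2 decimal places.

53.96 µV

One LSB is 2.5 V / 8192 = 305.18 µV.
(V_in − V_low)/LSB = (2.17199 − 0)/0.000305176 = 7117.1768 → code 7117 (round).
Code 7117 maps back to 0 + 7117×0.000305176 V = 2.171936 V.
Error = 2.17199 − 2.171936 = 5.39648e-05 V = 53.96 µV.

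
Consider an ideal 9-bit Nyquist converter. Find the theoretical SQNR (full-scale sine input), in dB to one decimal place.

55.9 dB

SNR ≈ 6.02·N + 1.76 dB = 6.02·9 + 1.76 = 55.94 dB.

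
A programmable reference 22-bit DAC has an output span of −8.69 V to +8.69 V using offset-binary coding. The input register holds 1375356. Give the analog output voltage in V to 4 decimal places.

LSB = 17.38 V / 2^22 = 4.14 µV.
V_out = (−8.69) + 1375356 × 4.14371e-06 V = -2.99092 V.

-2.9909 V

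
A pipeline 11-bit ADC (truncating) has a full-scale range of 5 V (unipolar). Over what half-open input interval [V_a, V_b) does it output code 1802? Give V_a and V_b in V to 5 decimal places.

LSB = 5/2^11 = 2.441 mV.
V_a = V_low + 1802·LSB = 4.39941 V; V_b = V_low + 1803·LSB = 4.40186 V.

[4.39941 V, 4.40186 V)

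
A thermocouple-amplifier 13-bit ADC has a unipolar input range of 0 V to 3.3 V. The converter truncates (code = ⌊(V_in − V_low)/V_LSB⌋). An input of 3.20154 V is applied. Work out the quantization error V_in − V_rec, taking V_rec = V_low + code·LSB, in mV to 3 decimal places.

One LSB is 3.3 V / 8192 = 402.83 µV.
Scaled input = 7947.5805 LSBs, so code = 7947.
Reconstructed: 3.2013062 V.
V_in − V_rec = 0.000233848 V = 0.234 mV.

0.234 mV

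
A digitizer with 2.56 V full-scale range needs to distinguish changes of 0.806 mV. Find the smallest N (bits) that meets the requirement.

Number of steps required ≥ 2.56 V / 0.806 mV = 3176.18.
Need 2^N ≥ 3176.18; 2^11 = 2048, 2^12 = 4096.
Minimum N = 12.

12 bits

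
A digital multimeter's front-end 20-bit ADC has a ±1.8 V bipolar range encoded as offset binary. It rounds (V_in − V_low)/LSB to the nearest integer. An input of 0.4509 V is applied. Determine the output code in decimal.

code 655622

Full-scale span = 3.6 V; LSB = 3.6/2^20 = 3.43 µV.
Input sits at 655622.144 steps above V_low.
round(655622.144) = 655622.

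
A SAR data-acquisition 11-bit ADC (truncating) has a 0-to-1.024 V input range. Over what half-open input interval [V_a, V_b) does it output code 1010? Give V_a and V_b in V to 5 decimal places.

LSB = 1.024/2^11 = 0.500 mV.
V_a = V_low + 1010·LSB = 0.505 V; V_b = V_low + 1011·LSB = 0.5055 V.

[0.50500 V, 0.50550 V)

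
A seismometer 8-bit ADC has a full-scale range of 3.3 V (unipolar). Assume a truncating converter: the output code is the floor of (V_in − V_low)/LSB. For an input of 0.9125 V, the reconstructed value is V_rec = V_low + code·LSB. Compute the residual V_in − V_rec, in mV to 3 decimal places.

10.156 mV

Step size: 3.3 V ÷ 2^8 = 12.891 mV.
Scaled input = 70.7879 LSBs, so code = 70.
Reconstructed: 0.90234375 V.
Difference: 0.0101563 V → 10.156 mV.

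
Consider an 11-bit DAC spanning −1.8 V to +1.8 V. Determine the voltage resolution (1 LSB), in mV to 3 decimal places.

Full-scale span = 3.6 V.
LSB = 3.6 / 2^11 = 3.6 / 2048 = 0.00175781 V = 1.758 mV.

1.758 mV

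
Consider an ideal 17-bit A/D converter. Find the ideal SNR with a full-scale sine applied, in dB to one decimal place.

SNR ≈ 6.02·N + 1.76 dB = 6.02·17 + 1.76 = 104.10 dB.

104.1 dB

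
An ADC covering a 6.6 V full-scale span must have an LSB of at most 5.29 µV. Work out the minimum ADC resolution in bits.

21 bits

Number of steps required ≥ 6.6 V / 5.29 µV = 1247637.05.
Need 2^N ≥ 1247637.05; 2^20 = 1048576, 2^21 = 2097152.
Minimum N = 21.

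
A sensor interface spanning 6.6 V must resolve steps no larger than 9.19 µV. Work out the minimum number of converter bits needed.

20 bits

Number of steps required ≥ 6.6 V / 9.19 µV = 718171.93.
Need 2^N ≥ 718171.93; 2^19 = 524288, 2^20 = 1048576.
Minimum N = 20.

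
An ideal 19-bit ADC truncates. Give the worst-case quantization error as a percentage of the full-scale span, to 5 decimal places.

0.00019 %

Truncating → worst-case error = 1 LSB = V_FS/2^19, so 100/524288 = 0.000190735 % of full scale.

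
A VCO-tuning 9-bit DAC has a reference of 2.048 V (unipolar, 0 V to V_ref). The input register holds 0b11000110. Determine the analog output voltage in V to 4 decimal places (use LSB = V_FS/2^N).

LSB = 2.048 V / 2^9 = 4.000 mV.
Code 0b11000110 = 198 decimal.
V_out = 0 + 198 × 0.004 V = 0.792 V.

0.7920 V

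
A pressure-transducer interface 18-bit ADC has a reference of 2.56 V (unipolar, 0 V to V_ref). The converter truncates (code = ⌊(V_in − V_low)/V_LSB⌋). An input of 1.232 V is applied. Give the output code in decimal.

code 126156

Full-scale span = 2.56 V; LSB = 2.56/2^18 = 9.77 µV.
Input sits at 126156.800 steps above V_low.
So the output code is 126156.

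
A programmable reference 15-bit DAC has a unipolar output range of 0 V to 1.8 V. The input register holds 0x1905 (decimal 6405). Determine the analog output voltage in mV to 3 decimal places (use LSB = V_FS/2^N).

LSB = 1.8 V / 2^15 = 54.93 µV.
Code 0x1905 = 6405 decimal.
V_out = 0 + 6405 × 5.49316e-05 V = 0.351837 V.
= 351.837 mV.

351.837 mV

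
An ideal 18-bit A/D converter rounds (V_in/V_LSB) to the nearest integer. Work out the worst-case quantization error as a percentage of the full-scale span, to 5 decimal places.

Rounding → worst-case error = ½ LSB = V_FS/2^19, so 100/524288 = 0.000190735 % of full scale.

0.00019 %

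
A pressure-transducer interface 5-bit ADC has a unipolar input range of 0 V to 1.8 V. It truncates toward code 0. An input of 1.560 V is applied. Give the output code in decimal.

code 27

Full-scale span = 1.8 V; LSB = 1.8/2^5 = 56.250 mV.
(1.560 − 0) / 0.05625 = 27.733 LSBs.
Floor → code 27.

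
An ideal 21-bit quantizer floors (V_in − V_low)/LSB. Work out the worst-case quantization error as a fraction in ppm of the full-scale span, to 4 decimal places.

Truncating → worst-case error = 1 LSB = V_FS/2^21, so 1e+06/2097152 = 0.476837 ppm of full scale.

0.4768 ppm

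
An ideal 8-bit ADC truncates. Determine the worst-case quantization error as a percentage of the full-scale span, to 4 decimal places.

0.3906 %

Truncating → worst-case error = 1 LSB = V_FS/2^8, so 100/256 = 0.390625 % of full scale.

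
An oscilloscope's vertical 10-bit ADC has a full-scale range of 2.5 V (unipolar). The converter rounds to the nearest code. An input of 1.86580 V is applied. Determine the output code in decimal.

code 764

Full-scale span = 2.5 V; LSB = 2.5/2^10 = 2.441 mV.
Input sits at 764.232 steps above V_low.
So the output code is 764.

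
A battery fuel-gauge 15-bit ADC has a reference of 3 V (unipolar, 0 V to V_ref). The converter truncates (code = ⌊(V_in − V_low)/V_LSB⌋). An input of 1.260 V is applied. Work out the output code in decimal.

With 32768 levels over 3 V, one step is 91.55 µV.
Input sits at 13762.560 steps above V_low.
So the output code is 13762.

code 13762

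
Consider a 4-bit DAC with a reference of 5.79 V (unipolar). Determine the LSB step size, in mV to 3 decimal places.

Full-scale span = 5.79 V.
LSB = 5.79 / 2^4 = 5.79 / 16 = 0.361875 V = 361.875 mV.

361.875 mV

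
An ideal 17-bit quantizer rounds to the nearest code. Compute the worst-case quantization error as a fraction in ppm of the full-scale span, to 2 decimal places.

3.81 ppm

Rounding → worst-case error = ½ LSB = V_FS/2^18, so 1e+06/262144 = 3.8147 ppm of full scale.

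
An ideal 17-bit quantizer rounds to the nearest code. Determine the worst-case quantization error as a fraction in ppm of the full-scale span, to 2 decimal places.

Rounding → worst-case error = ½ LSB = V_FS/2^18, so 1e+06/262144 = 3.8147 ppm of full scale.

3.81 ppm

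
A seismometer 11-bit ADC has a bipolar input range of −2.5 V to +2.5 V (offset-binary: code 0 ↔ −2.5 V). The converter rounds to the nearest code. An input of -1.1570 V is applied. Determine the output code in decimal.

Full-scale span = 5 V; LSB = 5/2^11 = 2.441 mV.
(-1.1570 − (−2.5)) / 0.00244141 = 550.093 LSBs.
So the output code is 550.

code 550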